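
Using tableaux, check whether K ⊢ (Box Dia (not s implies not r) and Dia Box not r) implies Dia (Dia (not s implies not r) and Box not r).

Valid in K

Tableau for the negation not ((Box Dia (not s implies not r) and Dia Box not r) implies Dia (Dia (not s implies not r) and Box not r)):
1. not ((Box Dia (not s implies not r) and Dia Box not r) implies Dia (Dia (not s implies not r) and Box not r)), w0
2. Box Dia (not s implies not r) and Dia Box not r, w0
3. not Dia (Dia (not s implies not r) and Box not r), w0
4. Box Dia (not s implies not r), w0
5. Dia Box not r, w0
6. Box not r, w1
7. not (Dia (not s implies not r) and Box not r), w1
8. Dia (not s implies not r), w1
9. not Box not r, w1
10. not s implies not r, w2
11. not r, w2
12. r, w3
13. not r, w3
Accessibility: w0Rw1, w1Rw2, w1Rw3
Branch closes: r and not r both at w3.
Every branch of the negation's tableau closes; the branch above is one of them.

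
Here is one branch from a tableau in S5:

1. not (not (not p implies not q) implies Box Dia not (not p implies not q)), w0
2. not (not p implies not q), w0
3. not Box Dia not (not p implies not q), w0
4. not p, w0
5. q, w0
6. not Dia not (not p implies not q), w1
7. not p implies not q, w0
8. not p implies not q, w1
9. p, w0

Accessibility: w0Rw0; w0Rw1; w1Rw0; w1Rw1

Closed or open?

Both p and not p appear at w0.

Yes, closed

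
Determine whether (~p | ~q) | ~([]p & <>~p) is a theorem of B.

Yes, valid

Tableau for the negation ~((~p | ~q) | ~([]p & <>~p)):
1. ~((~p | ~q) | ~([]p & <>~p)), u
2. ~(~p | ~q), u
3. []p & <>~p, u
4. p, u
5. q, u
6. []p, u
7. <>~p, u
8. ~p, v
9. p, v
Accessibility: uRu, uRv, vRu, vRv
Branch closes: p and ~p both at v.
Every branch of the negation's tableau closes; the branch above is one of them.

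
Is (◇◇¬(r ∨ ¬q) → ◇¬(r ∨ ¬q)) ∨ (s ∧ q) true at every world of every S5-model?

Tableau for the negation ¬((◇◇¬(r ∨ ¬q) → ◇¬(r ∨ ¬q)) ∨ (s ∧ q)):
1. ¬((◇◇¬(r ∨ ¬q) → ◇¬(r ∨ ¬q)) ∨ (s ∧ q)), 0
2. ¬(◇◇¬(r ∨ ¬q) → ◇¬(r ∨ ¬q)), 0   [¬∨-rule on 1]
3. ¬(s ∧ q), 0   [¬∨-rule on 1]
4. ◇◇¬(r ∨ ¬q), 0   [¬→-rule on 2]
5. ¬◇¬(r ∨ ¬q), 0   [¬→-rule on 2]
6. r ∨ ¬q, 0   [¬◇-rule on 5 via 0R0]
7. ¬q, 0   [¬∧-rule on 3 (branches; this branch)]
8. ◇¬(r ∨ ¬q), 1   [◇-rule on 4: fresh world 1, 0R1]
9. r ∨ ¬q, 1   [¬◇-rule on 5 via 0R1]
10. ¬q, 1   [∨-rule on 9 (branches; this branch)]
11. ¬(r ∨ ¬q), 2   [◇-rule on 8: fresh world 2, 1R2]
12. ¬r, 2   [¬∨-rule on 11]
13. q, 2   [¬∨-rule on 11]
14. r ∨ ¬q, 2   [¬◇-rule on 5 via 0R2]
15. ¬q, 2   [∨-rule on 14 (branches; this branch)]
Accessibility: 0R0, 0R1, 0R2, 1R0, 1R1, 1R2, 2R0, 2R1, 2R2
Branch closes: q and ¬q both at 2.
Every branch of the negation's tableau closes; the branch above is one of them.

Yes, valid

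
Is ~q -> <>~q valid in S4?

Valid in S4

Tableau for the negation ~(~q -> <>~q):
1. ~(~q -> <>~q), u
2. ~q, u
3. ~<>~q, u
4. q, u
Accessibility: uRu
Branch closes: q and ~q both at u.
All branches of the negation close; one closing branch shown above.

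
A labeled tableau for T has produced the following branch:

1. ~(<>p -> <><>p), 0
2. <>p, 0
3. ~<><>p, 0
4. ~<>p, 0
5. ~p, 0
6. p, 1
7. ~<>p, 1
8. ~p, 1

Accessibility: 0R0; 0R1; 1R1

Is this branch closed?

Yes, closed

Both p and ~p appear at 1.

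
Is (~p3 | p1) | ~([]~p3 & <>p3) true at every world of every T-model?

Valid in T

Tableau for the negation ~((~p3 | p1) | ~([]~p3 & <>p3)):
1. ~((~p3 | p1) | ~([]~p3 & <>p3)), w0
2. ~(~p3 | p1), w0
3. []~p3 & <>p3, w0
4. p3, w0
5. ~p1, w0
6. []~p3, w0
7. <>p3, w0
8. ~p3, w0
Accessibility: w0Rw0
Branch closes: p3 and ~p3 both at w0.
All branches of the negation close; one closing branch shown above.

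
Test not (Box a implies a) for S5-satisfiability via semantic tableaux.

1. not (Box a implies a), u
2. Box a, u
3. not a, u
4. a, u
Accessibility: uRu
Branch closes: a and not a both at u.
All branches of the tableau close; one closing branch shown above.

Unsatisfiable (every branch closes)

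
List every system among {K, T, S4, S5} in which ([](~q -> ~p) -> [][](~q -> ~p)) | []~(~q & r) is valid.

S4, S5

T-tableau for the negation ~(([](~q -> ~p) -> [][](~q -> ~p)) | []~(~q & r)):
1. ~(([](~q -> ~p) -> [][](~q -> ~p)) | []~(~q & r)), 0
2. ~([](~q -> ~p) -> [][](~q -> ~p)), 0   [~|-rule on 1]
3. ~[]~(~q & r), 0   [~|-rule on 1]
4. [](~q -> ~p), 0   [~->-rule on 2]
5. ~[][](~q -> ~p), 0   [~->-rule on 2]
6. ~q -> ~p, 0   [[]-rule on 4 via 0R0]
7. ~p, 0   [->-rule on 6 (branches; this branch)]
8. ~q & r, 1   [~[]-rule on 3: fresh world 1, 0R1]
9. ~q, 1   [&-rule on 8]
10. r, 1   [&-rule on 8]
11. ~q -> ~p, 1   [[]-rule on 4 via 0R1]
12. ~p, 1   [->-rule on 11 (branches; this branch)]
13. ~[](~q -> ~p), 2   [~[]-rule on 5: fresh world 2, 0R2]
14. ~q -> ~p, 2   [[]-rule on 4 via 0R2]
15. ~p, 2   [->-rule on 14 (branches; this branch)]
16. ~(~q -> ~p), 3   [~[]-rule on 13: fresh world 3, 2R3]
17. ~q, 3   [~->-rule on 16]
18. p, 3   [~->-rule on 16]
Accessibility: 0R0, 0R1, 0R2, 1R1, 2R2, 2R3, 3R3
Complete open branch: countermodel on a T-frame, so not valid in T, nor in K (the same frame is also a K-frame).
S4-tableau for the negation ~(([](~q -> ~p) -> [][](~q -> ~p)) | []~(~q & r)):
1. ~(([](~q -> ~p) -> [][](~q -> ~p)) | []~(~q & r)), 0
2. ~([](~q -> ~p) -> [][](~q -> ~p)), 0   [~|-rule on 1]
3. ~[]~(~q & r), 0   [~|-rule on 1]
4. [](~q -> ~p), 0   [~->-rule on 2]
5. ~[][](~q -> ~p), 0   [~->-rule on 2]
6. ~q -> ~p, 0   [[]-rule on 4 via 0R0]
7. ~p, 0   [->-rule on 6 (branches; this branch)]
8. ~q & r, 1   [~[]-rule on 3: fresh world 1, 0R1]
9. ~q, 1   [&-rule on 8]
10. r, 1   [&-rule on 8]
11. ~q -> ~p, 1   [[]-rule on 4 via 0R1]
12. ~p, 1   [->-rule on 11 (branches; this branch)]
13. ~[](~q -> ~p), 2   [~[]-rule on 5: fresh world 2, 0R2]
14. ~q -> ~p, 2   [[]-rule on 4 via 0R2]
15. ~p, 2   [->-rule on 14 (branches; this branch)]
16. ~(~q -> ~p), 3   [~[]-rule on 13: fresh world 3, 2R3]
17. ~q, 3   [~->-rule on 16]
18. p, 3   [~->-rule on 16]
19. ~q -> ~p, 3   [[]-rule on 4 via 0R3]
20. ~p, 3   [->-rule on 19 (branches; this branch)]
Accessibility: 0R0, 0R1, 0R2, 0R3, 1R1, 2R2, 2R3, 3R3
Branch closes: p and ~p both at 3.
Every branch closes (one shown): valid in S4, hence also in S5 (every theorem of S4 is a theorem of S5).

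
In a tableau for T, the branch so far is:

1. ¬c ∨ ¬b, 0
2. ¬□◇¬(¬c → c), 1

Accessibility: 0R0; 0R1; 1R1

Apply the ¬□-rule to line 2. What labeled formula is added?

a fresh world 2 with 1R2, and ¬◇¬(¬c → c) at 2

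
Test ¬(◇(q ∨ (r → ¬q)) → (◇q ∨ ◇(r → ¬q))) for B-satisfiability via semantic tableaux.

No, unsatisfiable

1. ¬(◇(q ∨ (r → ¬q)) → (◇q ∨ ◇(r → ¬q))), u
2. ◇(q ∨ (r → ¬q)), u
3. ¬(◇q ∨ ◇(r → ¬q)), u
4. ¬◇q, u
5. ¬◇(r → ¬q), u
6. ¬q, u
7. ¬(r → ¬q), u
8. r, u
9. q, u
Accessibility: uRu
Branch closes: q and ¬q both at u.
Every branch closes; the branch above is one of them.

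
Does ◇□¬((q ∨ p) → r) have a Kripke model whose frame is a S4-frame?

Yes, satisfiable

1. ◇□¬((q ∨ p) → r), 0
2. □¬((q ∨ p) → r), 1   [◇-rule on 1: fresh world 1, 0R1]
3. ¬((q ∨ p) → r), 1   [□-rule on 2 via 1R1]
4. q ∨ p, 1   [¬→-rule on 3]
5. ¬r, 1   [¬→-rule on 3]
6. p, 1   [∨-rule on 4 (branches; this branch)]
Accessibility: 0R0, 0R1, 1R1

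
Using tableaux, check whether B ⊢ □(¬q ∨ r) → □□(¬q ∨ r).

Tableau for the negation ¬(□(¬q ∨ r) → □□(¬q ∨ r)):
1. ¬(□(¬q ∨ r) → □□(¬q ∨ r)), 0
2. □(¬q ∨ r), 0   [¬→-rule on 1]
3. ¬□□(¬q ∨ r), 0   [¬→-rule on 1]
4. ¬q ∨ r, 0   [□-rule on 2 via 0R0]
5. r, 0   [∨-rule on 4 (branches; this branch)]
6. ¬□(¬q ∨ r), 1   [¬□-rule on 3: fresh world 1, 0R1]
7. ¬q ∨ r, 1   [□-rule on 2 via 0R1]
8. r, 1   [∨-rule on 7 (branches; this branch)]
9. ¬(¬q ∨ r), 2   [¬□-rule on 6: fresh world 2, 1R2]
10. q, 2   [¬∨-rule on 9]
11. ¬r, 2   [¬∨-rule on 9]
Accessibility: 0R0, 0R1, 1R0, 1R1, 1R2, 2R1, 2R2
The negation has an open branch (countermodel exists).

Invalid (countermodel exists)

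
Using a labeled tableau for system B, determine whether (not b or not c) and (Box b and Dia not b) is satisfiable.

No, unsatisfiable

1. (not b or not c) and (Box b and Dia not b), 0
2. not b or not c, 0
3. Box b and Dia not b, 0
4. Box b, 0
5. Dia not b, 0
6. b, 0
7. not c, 0
8. not b, 1
9. b, 1
Accessibility: 0R0, 0R1, 1R0, 1R1
Branch closes: b and not b both at 1.
(One branch shown.) All branches close.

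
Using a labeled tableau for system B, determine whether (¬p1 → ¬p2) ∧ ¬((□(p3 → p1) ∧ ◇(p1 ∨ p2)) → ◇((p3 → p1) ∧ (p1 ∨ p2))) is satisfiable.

1. (¬p1 → ¬p2) ∧ ¬((□(p3 → p1) ∧ ◇(p1 ∨ p2)) → ◇((p3 → p1) ∧ (p1 ∨ p2))), u
2. ¬p1 → ¬p2, u   [∧-rule on 1]
3. ¬((□(p3 → p1) ∧ ◇(p1 ∨ p2)) → ◇((p3 → p1) ∧ (p1 ∨ p2))), u   [∧-rule on 1]
4. □(p3 → p1) ∧ ◇(p1 ∨ p2), u   [¬→-rule on 3]
5. ¬◇((p3 → p1) ∧ (p1 ∨ p2)), u   [¬→-rule on 3]
6. □(p3 → p1), u   [∧-rule on 4]
7. ◇(p1 ∨ p2), u   [∧-rule on 4]
8. ¬((p3 → p1) ∧ (p1 ∨ p2)), u   [¬◇-rule on 5 via uRu]
9. p3 → p1, u   [□-rule on 6 via uRu]
10. ¬p2, u   [→-rule on 2 (branches; this branch)]
11. ¬(p1 ∨ p2), u   [¬∧-rule on 8 (branches; this branch)]
12. ¬p1, u   [¬∨-rule on 11]
13. ¬p3, u   [→-rule on 9 (branches; this branch)]
14. p1 ∨ p2, v   [◇-rule on 7: fresh world v, uRv]
15. ¬((p3 → p1) ∧ (p1 ∨ p2)), v   [¬◇-rule on 5 via uRv]
16. p3 → p1, v   [□-rule on 6 via uRv]
17. p2, v   [∨-rule on 14 (branches; this branch)]
18. ¬(p3 → p1), v   [¬∧-rule on 15 (branches; this branch)]
19. p3, v   [¬→-rule on 18]
20. ¬p1, v   [¬→-rule on 18]
21. p1, v   [→-rule on 16 (branches; this branch)]
Accessibility: uRu, uRv, vRu, vRv
Branch closes: p1 and ¬p1 both at v.
(One branch shown.) All branches close.

No, unsatisfiable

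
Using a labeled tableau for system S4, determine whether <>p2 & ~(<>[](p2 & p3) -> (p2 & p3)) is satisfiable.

Satisfiable

1. <>p2 & ~(<>[](p2 & p3) -> (p2 & p3)), 0
2. <>p2, 0   [&-rule on 1]
3. ~(<>[](p2 & p3) -> (p2 & p3)), 0   [&-rule on 1]
4. <>[](p2 & p3), 0   [~->-rule on 3]
5. ~(p2 & p3), 0   [~->-rule on 3]
6. ~p3, 0   [~&-rule on 5 (branches; this branch)]
7. p2, 1   [<>-rule on 2: fresh world 1, 0R1]
8. [](p2 & p3), 2   [<>-rule on 4: fresh world 2, 0R2]
9. p2 & p3, 2   [[]-rule on 8 via 2R2]
10. p2, 2   [&-rule on 9]
11. p3, 2   [&-rule on 9]
Accessibility: 0R0, 0R1, 0R2, 1R1, 2R2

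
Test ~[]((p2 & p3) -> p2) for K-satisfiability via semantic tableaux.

Unsatisfiable (every branch closes)

1. ~[]((p2 & p3) -> p2), u
2. ~((p2 & p3) -> p2), v
3. p2 & p3, v
4. ~p2, v
5. p2, v
6. p3, v
Accessibility: uRv
Branch closes: p2 and ~p2 both at v.
Every branch closes; the branch above is one of them.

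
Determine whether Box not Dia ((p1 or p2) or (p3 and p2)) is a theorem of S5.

Tableau for the negation not Box not Dia ((p1 or p2) or (p3 and p2)):
1. not Box not Dia ((p1 or p2) or (p3 and p2)), w0
2. Dia ((p1 or p2) or (p3 and p2)), w1
3. (p1 or p2) or (p3 and p2), w2
4. p3 and p2, w2
5. p3, w2
6. p2, w2
Accessibility: w0Rw0, w0Rw1, w0Rw2, w1Rw0, w1Rw1, w1Rw2, w2Rw0, w2Rw1, w2Rw2
The negation has an open branch (countermodel exists).

Not valid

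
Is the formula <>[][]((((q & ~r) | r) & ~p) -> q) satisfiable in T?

1. <>[][]((((q & ~r) | r) & ~p) -> q), 0
2. [][]((((q & ~r) | r) & ~p) -> q), 1
3. []((((q & ~r) | r) & ~p) -> q), 1
4. (((q & ~r) | r) & ~p) -> q, 1
5. q, 1
Accessibility: 0R0, 0R1, 1R1

Yes, satisfiable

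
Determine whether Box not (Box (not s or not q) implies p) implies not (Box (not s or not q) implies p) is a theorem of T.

Valid in T

Tableau for the negation not (Box not (Box (not s or not q) implies p) implies not (Box (not s or not q) implies p)):
1. not (Box not (Box (not s or not q) implies p) implies not (Box (not s or not q) implies p)), 0
2. Box not (Box (not s or not q) implies p), 0
3. Box (not s or not q) implies p, 0
4. not (Box (not s or not q) implies p), 0
5. Box (not s or not q), 0
6. not p, 0
7. not s or not q, 0
8. not Box (not s or not q), 0
9. not q, 0
10. not (not s or not q), 1
11. s, 1
12. q, 1
13. not (Box (not s or not q) implies p), 1
14. Box (not s or not q), 1
15. not p, 1
16. not s or not q, 1
17. not q, 1
Accessibility: 0R0, 0R1, 1R1
Branch closes: q and not q both at 1.
Every branch of the negation's tableau closes; the branch above is one of them.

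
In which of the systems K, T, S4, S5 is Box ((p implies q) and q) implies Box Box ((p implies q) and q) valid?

S4, S5

S4-tableau for the negation not (Box ((p implies q) and q) implies Box Box ((p implies q) and q)):
1. not (Box ((p implies q) and q) implies Box Box ((p implies q) and q)), u
2. Box ((p implies q) and q), u
3. not Box Box ((p implies q) and q), u
4. (p implies q) and q, u
5. p implies q, u
6. q, u
7. not Box ((p implies q) and q), v
8. (p implies q) and q, v
9. p implies q, v
10. q, v
11. not ((p implies q) and q), w
12. (p implies q) and q, w
13. p implies q, w
14. q, w
15. not (p implies q), w
16. p, w
17. not q, w
Accessibility: uRu, uRv, uRw, vRv, vRw, wRw
Branch closes: q and not q both at w.
Every branch closes (one shown): valid in S4, hence also in S5 (every theorem of S4 is a theorem of S5).
T-tableau for the negation not (Box ((p implies q) and q) implies Box Box ((p implies q) and q)):
1. not (Box ((p implies q) and q) implies Box Box ((p implies q) and q)), u
2. Box ((p implies q) and q), u
3. not Box Box ((p implies q) and q), u
4. (p implies q) and q, u
5. p implies q, u
6. q, u
7. not Box ((p implies q) and q), v
8. (p implies q) and q, v
9. p implies q, v
10. q, v
11. not ((p implies q) and q), w
12. not q, w
Accessibility: uRu, uRv, vRv, vRw, wRw
Complete open branch: countermodel on a T-frame, so not valid in T, nor in K (the same frame is also a K-frame).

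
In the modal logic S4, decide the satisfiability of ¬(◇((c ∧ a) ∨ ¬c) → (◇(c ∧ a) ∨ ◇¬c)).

1. ¬(◇((c ∧ a) ∨ ¬c) → (◇(c ∧ a) ∨ ◇¬c)), u
2. ◇((c ∧ a) ∨ ¬c), u
3. ¬(◇(c ∧ a) ∨ ◇¬c), u
4. ¬◇(c ∧ a), u
5. ¬◇¬c, u
6. ¬(c ∧ a), u
7. c, u
8. ¬a, u
9. (c ∧ a) ∨ ¬c, v
10. ¬(c ∧ a), v
11. c, v
12. c ∧ a, v
13. a, v
14. ¬a, v
Accessibility: uRu, uRv, vRv
Branch closes: a and ¬a both at v.
All branches of the tableau close; one closing branch shown above.

Unsatisfiable (every branch closes)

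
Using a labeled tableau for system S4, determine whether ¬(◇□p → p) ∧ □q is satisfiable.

1. ¬(◇□p → p) ∧ □q, u
2. ¬(◇□p → p), u
3. □q, u
4. ◇□p, u
5. ¬p, u
6. q, u
7. □p, v
8. q, v
9. p, v
Accessibility: uRu, uRv, vRv

Yes, satisfiable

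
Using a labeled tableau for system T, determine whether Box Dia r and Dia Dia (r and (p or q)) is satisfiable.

Yes, satisfiable

1. Box Dia r and Dia Dia (r and (p or q)), w0
2. Box Dia r, w0
3. Dia Dia (r and (p or q)), w0
4. Dia r, w0
5. Dia (r and (p or q)), w1
6. Dia r, w1
7. r, w2
8. Dia r, w2
9. r and (p or q), w3
10. r, w3
11. p or q, w3
12. q, w3
13. r, w4
14. r, w5
Accessibility: w0Rw0, w0Rw1, w0Rw2, w1Rw1, w1Rw3, w1Rw4, w2Rw2, w2Rw5, w3Rw3, w4Rw4, w5Rw5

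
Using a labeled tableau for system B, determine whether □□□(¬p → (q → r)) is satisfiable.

1. □□□(¬p → (q → r)), 0
2. □□(¬p → (q → r)), 0
3. □(¬p → (q → r)), 0
4. ¬p → (q → r), 0
5. q → r, 0
6. r, 0
Accessibility: 0R0

Satisfiable (open branch found)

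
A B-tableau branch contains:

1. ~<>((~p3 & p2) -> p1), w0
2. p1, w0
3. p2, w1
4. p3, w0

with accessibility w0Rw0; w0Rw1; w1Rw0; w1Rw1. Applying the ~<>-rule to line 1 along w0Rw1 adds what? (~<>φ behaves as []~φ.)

~((~p3 & p2) -> p1), w1

~<>φ behaves as []~φ: propagate the negated body to each accessible world.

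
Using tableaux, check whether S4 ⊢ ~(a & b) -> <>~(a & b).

Tableau for the negation ~(~(a & b) -> <>~(a & b)):
1. ~(~(a & b) -> <>~(a & b)), 0
2. ~(a & b), 0
3. ~<>~(a & b), 0
4. a & b, 0
5. a, 0
6. b, 0
7. ~b, 0
Accessibility: 0R0
Branch closes: b and ~b both at 0.
All branches of the negation close; one closing branch shown above.

Valid in S4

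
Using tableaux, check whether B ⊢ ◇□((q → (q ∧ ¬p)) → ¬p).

Invalid (countermodel exists)

Tableau for the negation ¬◇□((q → (q ∧ ¬p)) → ¬p):
1. ¬◇□((q → (q ∧ ¬p)) → ¬p), w0
2. ¬□((q → (q ∧ ¬p)) → ¬p), w0
3. ¬((q → (q ∧ ¬p)) → ¬p), w1
4. q → (q ∧ ¬p), w1
5. p, w1
6. ¬□((q → (q ∧ ¬p)) → ¬p), w1
7. ¬q, w1
8. ¬((q → (q ∧ ¬p)) → ¬p), w2
9. q → (q ∧ ¬p), w2
10. p, w2
11. ¬q, w2
Accessibility: w0Rw0, w0Rw1, w1Rw0, w1Rw1, w1Rw2, w2Rw1, w2Rw2
The negation has an open branch (countermodel exists).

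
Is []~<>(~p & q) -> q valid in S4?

Tableau for the negation ~([]~<>(~p & q) -> q):
1. ~([]~<>(~p & q) -> q), u
2. []~<>(~p & q), u
3. ~q, u
4. ~<>(~p & q), u
5. ~(~p & q), u
Accessibility: uRu
The negation has an open branch (countermodel exists).

Not valid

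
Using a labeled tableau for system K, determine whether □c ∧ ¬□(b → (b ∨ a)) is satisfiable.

Unsatisfiable

1. □c ∧ ¬□(b → (b ∨ a)), u
2. □c, u
3. ¬□(b → (b ∨ a)), u
4. ¬(b → (b ∨ a)), v
5. b, v
6. ¬(b ∨ a), v
7. ¬b, v
8. ¬a, v
Accessibility: uRv
Branch closes: b and ¬b both at v.
(One branch shown.) All branches close.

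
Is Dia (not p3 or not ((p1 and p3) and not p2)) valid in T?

No, not valid

Tableau for the negation not Dia (not p3 or not ((p1 and p3) and not p2)):
1. not Dia (not p3 or not ((p1 and p3) and not p2)), w0
2. not (not p3 or not ((p1 and p3) and not p2)), w0
3. p3, w0
4. (p1 and p3) and not p2, w0
5. p1 and p3, w0
6. not p2, w0
7. p1, w0
Accessibility: w0Rw0
The negation has an open branch (countermodel exists).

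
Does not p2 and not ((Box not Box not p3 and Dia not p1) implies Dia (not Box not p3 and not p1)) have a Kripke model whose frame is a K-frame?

No, unsatisfiable

1. not p2 and not ((Box not Box not p3 and Dia not p1) implies Dia (not Box not p3 and not p1)), 0
2. not p2, 0
3. not ((Box not Box not p3 and Dia not p1) implies Dia (not Box not p3 and not p1)), 0
4. Box not Box not p3 and Dia not p1, 0
5. not Dia (not Box not p3 and not p1), 0
6. Box not Box not p3, 0
7. Dia not p1, 0
8. not p1, 1
9. not (not Box not p3 and not p1), 1
10. not Box not p3, 1
11. Box not p3, 1
12. p3, 2
13. not p3, 2
Accessibility: 0R1, 1R2
Branch closes: p3 and not p3 both at 2.
(One branch shown.) All branches close.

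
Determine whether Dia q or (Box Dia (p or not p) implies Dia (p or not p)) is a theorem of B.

Yes, valid

Tableau for the negation not (Dia q or (Box Dia (p or not p) implies Dia (p or not p))):
1. not (Dia q or (Box Dia (p or not p) implies Dia (p or not p))), u
2. not Dia q, u
3. not (Box Dia (p or not p) implies Dia (p or not p)), u
4. Box Dia (p or not p), u
5. not Dia (p or not p), u
6. not q, u
7. Dia (p or not p), u
8. not (p or not p), u
9. not p, u
10. p, u
Accessibility: uRu
Branch closes: p and not p both at u.
All branches of the negation close; one closing branch shown above.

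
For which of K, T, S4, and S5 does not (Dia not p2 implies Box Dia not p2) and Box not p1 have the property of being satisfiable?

K, T, S4

S4-tableau for the formula:
1. not (Dia not p2 implies Box Dia not p2) and Box not p1, 0
2. not (Dia not p2 implies Box Dia not p2), 0   [and-rule on 1]
3. Box not p1, 0   [and-rule on 1]
4. Dia not p2, 0   [neg-implies-rule on 2]
5. not Box Dia not p2, 0   [neg-implies-rule on 2]
6. not p1, 0   [Box-rule on 3 via 0R0]
7. not p2, 1   [Dia-rule on 4: fresh world 1, 0R1]
8. not p1, 1   [Box-rule on 3 via 0R1]
9. not Dia not p2, 2   [neg-Box-rule on 5: fresh world 2, 0R2]
10. not p1, 2   [Box-rule on 3 via 0R2]
11. p2, 2   [neg-Dia-rule on 9 via 2R2]
Accessibility: 0R0, 0R1, 0R2, 1R1, 2R2
Complete open branch: satisfiable in S4, hence also in K, T (this S4-model is also a K-model and a T-model).
S5-tableau for the formula:
1. not (Dia not p2 implies Box Dia not p2) and Box not p1, 0
2. not (Dia not p2 implies Box Dia not p2), 0   [and-rule on 1]
3. Box not p1, 0   [and-rule on 1]
4. Dia not p2, 0   [neg-implies-rule on 2]
5. not Box Dia not p2, 0   [neg-implies-rule on 2]
6. not p1, 0   [Box-rule on 3 via 0R0]
7. not p2, 1   [Dia-rule on 4: fresh world 1, 0R1]
8. not p1, 1   [Box-rule on 3 via 0R1]
9. not Dia not p2, 2   [neg-Box-rule on 5: fresh world 2, 0R2]
10. not p1, 2   [Box-rule on 3 via 0R2]
11. p2, 0   [neg-Dia-rule on 9 via 2R0]
12. p2, 1   [neg-Dia-rule on 9 via 2R1]
Accessibility: 0R0, 0R1, 0R2, 1R0, 1R1, 1R2, 2R0, 2R1, 2R2
Branch closes: p2 and not p2 both at 1.
Every branch closes (one shown): unsatisfiable in S5.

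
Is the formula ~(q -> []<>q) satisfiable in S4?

1. ~(q -> []<>q), u
2. q, u
3. ~[]<>q, u
4. ~<>q, v
5. ~q, v
Accessibility: uRu, uRv, vRv

Yes, satisfiable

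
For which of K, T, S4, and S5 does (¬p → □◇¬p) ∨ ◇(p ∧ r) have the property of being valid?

S4-tableau for the negation ¬((¬p → □◇¬p) ∨ ◇(p ∧ r)):
1. ¬((¬p → □◇¬p) ∨ ◇(p ∧ r)), 0
2. ¬(¬p → □◇¬p), 0   [¬∨-rule on 1]
3. ¬◇(p ∧ r), 0   [¬∨-rule on 1]
4. ¬p, 0   [¬→-rule on 2]
5. ¬□◇¬p, 0   [¬→-rule on 2]
6. ¬(p ∧ r), 0   [¬◇-rule on 3 via 0R0]
7. ¬r, 0   [¬∧-rule on 6 (branches; this branch)]
8. ¬◇¬p, 1   [¬□-rule on 5: fresh world 1, 0R1]
9. ¬(p ∧ r), 1   [¬◇-rule on 3 via 0R1]
10. p, 1   [¬◇-rule on 8 via 1R1]
11. ¬r, 1   [¬∧-rule on 9 (branches; this branch)]
Accessibility: 0R0, 0R1, 1R1
Complete open branch: countermodel on an S4-frame, so not valid in S4, nor in K, T (the same frame is also a K-frame and a T-frame).
S5-tableau for the negation ¬((¬p → □◇¬p) ∨ ◇(p ∧ r)):
1. ¬((¬p → □◇¬p) ∨ ◇(p ∧ r)), 0
2. ¬(¬p → □◇¬p), 0   [¬∨-rule on 1]
3. ¬◇(p ∧ r), 0   [¬∨-rule on 1]
4. ¬p, 0   [¬→-rule on 2]
5. ¬□◇¬p, 0   [¬→-rule on 2]
6. ¬(p ∧ r), 0   [¬◇-rule on 3 via 0R0]
7. ¬r, 0   [¬∧-rule on 6 (branches; this branch)]
8. ¬◇¬p, 1   [¬□-rule on 5: fresh world 1, 0R1]
9. ¬(p ∧ r), 1   [¬◇-rule on 3 via 0R1]
10. p, 0   [¬◇-rule on 8 via 1R0]
Accessibility: 0R0, 0R1, 1R0, 1R1
Branch closes: p and ¬p both at 0.
Every branch closes (one shown): valid in S5.

S5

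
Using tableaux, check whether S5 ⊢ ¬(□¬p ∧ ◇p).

Tableau for the negation □¬p ∧ ◇p:
1. □¬p ∧ ◇p, u
2. □¬p, u
3. ◇p, u
4. ¬p, u
5. p, v
6. ¬p, v
Accessibility: uRu, uRv, vRu, vRv
Branch closes: p and ¬p both at v.
Every branch of the negation's tableau closes; the branch above is one of them.

Valid in S5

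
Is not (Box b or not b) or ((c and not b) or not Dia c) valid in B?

Tableau for the negation not (not (Box b or not b) or ((c and not b) or not Dia c)):
1. not (not (Box b or not b) or ((c and not b) or not Dia c)), 0
2. Box b or not b, 0
3. not ((c and not b) or not Dia c), 0
4. not (c and not b), 0
5. Dia c, 0
6. not b, 0
7. not c, 0
8. c, 1
Accessibility: 0R0, 0R1, 1R0, 1R1
The negation has an open branch (countermodel exists).

No, not valid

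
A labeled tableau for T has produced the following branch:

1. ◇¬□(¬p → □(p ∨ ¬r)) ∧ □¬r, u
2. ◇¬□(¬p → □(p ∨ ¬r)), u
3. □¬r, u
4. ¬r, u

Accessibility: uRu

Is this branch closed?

Not closed

No world carries both an atom and its negation.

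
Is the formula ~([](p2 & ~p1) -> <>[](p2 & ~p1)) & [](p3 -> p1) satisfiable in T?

Unsatisfiable

1. ~([](p2 & ~p1) -> <>[](p2 & ~p1)) & [](p3 -> p1), w0
2. ~([](p2 & ~p1) -> <>[](p2 & ~p1)), w0   [&-rule on 1]
3. [](p3 -> p1), w0   [&-rule on 1]
4. [](p2 & ~p1), w0   [~->-rule on 2]
5. ~<>[](p2 & ~p1), w0   [~->-rule on 2]
6. p3 -> p1, w0   [[]-rule on 3 via w0Rw0]
7. p2 & ~p1, w0   [[]-rule on 4 via w0Rw0]
8. p2, w0   [&-rule on 7]
9. ~p1, w0   [&-rule on 7]
10. ~[](p2 & ~p1), w0   [~<>-rule on 5 via w0Rw0]
11. ~p3, w0   [->-rule on 6 (branches; this branch)]
12. ~(p2 & ~p1), w1   [~[]-rule on 10: fresh world w1, w0Rw1]
13. p3 -> p1, w1   [[]-rule on 3 via w0Rw1]
14. p2 & ~p1, w1   [[]-rule on 4 via w0Rw1]
15. p2, w1   [&-rule on 14]
16. ~p1, w1   [&-rule on 14]
17. ~[](p2 & ~p1), w1   [~<>-rule on 5 via w0Rw1]
18. p1, w1   [~&-rule on 12 (branches; this branch)]
Accessibility: w0Rw0, w0Rw1, w1Rw1
Branch closes: p1 and ~p1 both at w1.
(One branch shown.) All branches close.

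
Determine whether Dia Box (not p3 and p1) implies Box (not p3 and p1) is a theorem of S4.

Invalid (countermodel exists)

Tableau for the negation not (Dia Box (not p3 and p1) implies Box (not p3 and p1)):
1. not (Dia Box (not p3 and p1) implies Box (not p3 and p1)), w0
2. Dia Box (not p3 and p1), w0
3. not Box (not p3 and p1), w0
4. Box (not p3 and p1), w1
5. not p3 and p1, w1
6. not p3, w1
7. p1, w1
8. not (not p3 and p1), w2
9. not p1, w2
Accessibility: w0Rw0, w0Rw1, w0Rw2, w1Rw1, w2Rw2
The negation has an open branch (countermodel exists).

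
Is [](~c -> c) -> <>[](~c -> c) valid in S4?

Yes, valid

Tableau for the negation ~([](~c -> c) -> <>[](~c -> c)):
1. ~([](~c -> c) -> <>[](~c -> c)), u
2. [](~c -> c), u
3. ~<>[](~c -> c), u
4. ~c -> c, u
5. ~[](~c -> c), u
6. c, u
7. ~(~c -> c), v
8. ~c, v
9. ~c -> c, v
10. ~[](~c -> c), v
11. c, v
Accessibility: uRu, uRv, vRv
Branch closes: c and ~c both at v.
All branches of the negation close; one closing branch shown above.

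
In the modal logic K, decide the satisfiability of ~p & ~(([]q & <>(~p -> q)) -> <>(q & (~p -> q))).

Unsatisfiable

1. ~p & ~(([]q & <>(~p -> q)) -> <>(q & (~p -> q))), 0
2. ~p, 0   [&-rule on 1]
3. ~(([]q & <>(~p -> q)) -> <>(q & (~p -> q))), 0   [&-rule on 1]
4. []q & <>(~p -> q), 0   [~->-rule on 3]
5. ~<>(q & (~p -> q)), 0   [~->-rule on 3]
6. []q, 0   [&-rule on 4]
7. <>(~p -> q), 0   [&-rule on 4]
8. ~p -> q, 1   [<>-rule on 7: fresh world 1, 0R1]
9. ~(q & (~p -> q)), 1   [~<>-rule on 5 via 0R1]
10. q, 1   [[]-rule on 6 via 0R1]
11. ~(~p -> q), 1   [~&-rule on 9 (branches; this branch)]
12. ~p, 1   [~->-rule on 11]
13. ~q, 1   [~->-rule on 11]
Accessibility: 0R1
Branch closes: q and ~q both at 1.
All branches of the tableau close; one closing branch shown above.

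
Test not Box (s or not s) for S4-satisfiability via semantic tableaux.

1. not Box (s or not s), w0
2. not (s or not s), w1   [neg-Box-rule on 1: fresh world w1, w0Rw1]
3. not s, w1   [neg-or-rule on 2]
4. s, w1   [neg-or-rule on 2]
Accessibility: w0Rw0, w0Rw1, w1Rw1
Branch closes: s and not s both at w1.
(One branch shown.) All branches close.

Unsatisfiable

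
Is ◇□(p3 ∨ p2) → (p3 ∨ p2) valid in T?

Tableau for the negation ¬(◇□(p3 ∨ p2) → (p3 ∨ p2)):
1. ¬(◇□(p3 ∨ p2) → (p3 ∨ p2)), u
2. ◇□(p3 ∨ p2), u
3. ¬(p3 ∨ p2), u
4. ¬p3, u
5. ¬p2, u
6. □(p3 ∨ p2), v
7. p3 ∨ p2, v
8. p2, v
Accessibility: uRu, uRv, vRv
The negation has an open branch (countermodel exists).

No, not valid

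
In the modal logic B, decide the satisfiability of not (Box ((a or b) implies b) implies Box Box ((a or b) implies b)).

Yes, satisfiable

1. not (Box ((a or b) implies b) implies Box Box ((a or b) implies b)), 0
2. Box ((a or b) implies b), 0
3. not Box Box ((a or b) implies b), 0
4. (a or b) implies b, 0
5. b, 0
6. not Box ((a or b) implies b), 1
7. (a or b) implies b, 1
8. b, 1
9. not ((a or b) implies b), 2
10. a or b, 2
11. not b, 2
12. a, 2
Accessibility: 0R0, 0R1, 1R0, 1R1, 1R2, 2R1, 2R2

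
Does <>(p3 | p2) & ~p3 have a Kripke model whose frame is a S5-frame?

Yes, satisfiable

1. <>(p3 | p2) & ~p3, u
2. <>(p3 | p2), u
3. ~p3, u
4. p3 | p2, v
5. p2, v
Accessibility: uRu, uRv, vRu, vRv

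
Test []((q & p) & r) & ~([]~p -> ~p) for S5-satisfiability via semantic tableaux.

1. []((q & p) & r) & ~([]~p -> ~p), u
2. []((q & p) & r), u   [&-rule on 1]
3. ~([]~p -> ~p), u   [&-rule on 1]
4. []~p, u   [~->-rule on 3]
5. p, u   [~->-rule on 3]
6. (q & p) & r, u   [[]-rule on 2 via uRu]
7. q & p, u   [&-rule on 6]
8. r, u   [&-rule on 6]
9. q, u   [&-rule on 7]
10. ~p, u   [[]-rule on 4 via uRu]
Accessibility: uRu
Branch closes: p and ~p both at u.
All branches of the tableau close; one closing branch shown above.

No, unsatisfiable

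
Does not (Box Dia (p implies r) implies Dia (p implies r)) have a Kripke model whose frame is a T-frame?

Unsatisfiable (every branch closes)

1. not (Box Dia (p implies r) implies Dia (p implies r)), u
2. Box Dia (p implies r), u   [neg-implies-rule on 1]
3. not Dia (p implies r), u   [neg-implies-rule on 1]
4. Dia (p implies r), u   [Box-rule on 2 via uRu]
5. not (p implies r), u   [neg-Dia-rule on 3 via uRu]
6. p, u   [neg-implies-rule on 5]
7. not r, u   [neg-implies-rule on 5]
8. p implies r, v   [Dia-rule on 4: fresh world v, uRv]
9. Dia (p implies r), v   [Box-rule on 2 via uRv]
10. not (p implies r), v   [neg-Dia-rule on 3 via uRv]
11. p, v   [neg-implies-rule on 10]
12. not r, v   [neg-implies-rule on 10]
13. r, v   [implies-rule on 8 (branches; this branch)]
Accessibility: uRu, uRv, vRv
Branch closes: r and not r both at v.
All branches of the tableau close; one closing branch shown above.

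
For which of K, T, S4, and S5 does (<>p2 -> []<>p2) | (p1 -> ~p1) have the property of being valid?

S5

S5-tableau for the negation ~((<>p2 -> []<>p2) | (p1 -> ~p1)):
1. ~((<>p2 -> []<>p2) | (p1 -> ~p1)), u
2. ~(<>p2 -> []<>p2), u   [~|-rule on 1]
3. ~(p1 -> ~p1), u   [~|-rule on 1]
4. <>p2, u   [~->-rule on 2]
5. ~[]<>p2, u   [~->-rule on 2]
6. p1, u   [~->-rule on 3]
7. p2, v   [<>-rule on 4: fresh world v, uRv]
8. ~<>p2, w   [~[]-rule on 5: fresh world w, uRw]
9. ~p2, u   [~<>-rule on 8 via wRu]
10. ~p2, v   [~<>-rule on 8 via wRv]
Accessibility: uRu, uRv, uRw, vRu, vRv, vRw, wRu, wRv, wRw
Branch closes: p2 and ~p2 both at v.
Every branch closes (one shown): valid in S5.
S4-tableau for the negation ~((<>p2 -> []<>p2) | (p1 -> ~p1)):
1. ~((<>p2 -> []<>p2) | (p1 -> ~p1)), u
2. ~(<>p2 -> []<>p2), u   [~|-rule on 1]
3. ~(p1 -> ~p1), u   [~|-rule on 1]
4. <>p2, u   [~->-rule on 2]
5. ~[]<>p2, u   [~->-rule on 2]
6. p1, u   [~->-rule on 3]
7. p2, v   [<>-rule on 4: fresh world v, uRv]
8. ~<>p2, w   [~[]-rule on 5: fresh world w, uRw]
9. ~p2, w   [~<>-rule on 8 via wRw]
Accessibility: uRu, uRv, uRw, vRv, wRw
Complete open branch: countermodel on an S4-frame, so not valid in S4, nor in K, T (the same frame is also a K-frame and a T-frame).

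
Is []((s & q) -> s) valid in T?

Tableau for the negation ~[]((s & q) -> s):
1. ~[]((s & q) -> s), u
2. ~((s & q) -> s), v
3. s & q, v
4. ~s, v
5. s, v
6. q, v
Accessibility: uRu, uRv, vRv
Branch closes: s and ~s both at v.
All branches of the negation close; one closing branch shown above.

Valid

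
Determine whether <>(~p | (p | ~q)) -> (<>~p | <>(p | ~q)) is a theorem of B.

Tableau for the negation ~(<>(~p | (p | ~q)) -> (<>~p | <>(p | ~q))):
1. ~(<>(~p | (p | ~q)) -> (<>~p | <>(p | ~q))), u
2. <>(~p | (p | ~q)), u
3. ~(<>~p | <>(p | ~q)), u
4. ~<>~p, u
5. ~<>(p | ~q), u
6. p, u
7. ~(p | ~q), u
8. ~p, u
9. q, u
Accessibility: uRu
Branch closes: p and ~p both at u.
Every branch of the negation's tableau closes; the branch above is one of them.

Valid in B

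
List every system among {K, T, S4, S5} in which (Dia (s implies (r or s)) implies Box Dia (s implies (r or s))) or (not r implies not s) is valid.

T, S4, S5

T-tableau for the negation not ((Dia (s implies (r or s)) implies Box Dia (s implies (r or s))) or (not r implies not s)):
1. not ((Dia (s implies (r or s)) implies Box Dia (s implies (r or s))) or (not r implies not s)), w0
2. not (Dia (s implies (r or s)) implies Box Dia (s implies (r or s))), w0   [neg-or-rule on 1]
3. not (not r implies not s), w0   [neg-or-rule on 1]
4. Dia (s implies (r or s)), w0   [neg-implies-rule on 2]
5. not Box Dia (s implies (r or s)), w0   [neg-implies-rule on 2]
6. not r, w0   [neg-implies-rule on 3]
7. s, w0   [neg-implies-rule on 3]
8. s implies (r or s), w1   [Dia-rule on 4: fresh world w1, w0Rw1]
9. r or s, w1   [implies-rule on 8 (branches; this branch)]
10. s, w1   [or-rule on 9 (branches; this branch)]
11. not Dia (s implies (r or s)), w2   [neg-Box-rule on 5: fresh world w2, w0Rw2]
12. not (s implies (r or s)), w2   [neg-Dia-rule on 11 via w2Rw2]
13. s, w2   [neg-implies-rule on 12]
14. not (r or s), w2   [neg-implies-rule on 12]
15. not r, w2   [neg-or-rule on 14]
16. not s, w2   [neg-or-rule on 14]
Accessibility: w0Rw0, w0Rw1, w0Rw2, w1Rw1, w2Rw2
Branch closes: s and not s both at w2.
Every branch closes (one shown): valid in T, hence also in S4, S5 (every theorem of T is a theorem of S4 and S5).
K-tableau for the negation not ((Dia (s implies (r or s)) implies Box Dia (s implies (r or s))) or (not r implies not s)):
1. not ((Dia (s implies (r or s)) implies Box Dia (s implies (r or s))) or (not r implies not s)), w0
2. not (Dia (s implies (r or s)) implies Box Dia (s implies (r or s))), w0   [neg-or-rule on 1]
3. not (not r implies not s), w0   [neg-or-rule on 1]
4. Dia (s implies (r or s)), w0   [neg-implies-rule on 2]
5. not Box Dia (s implies (r or s)), w0   [neg-implies-rule on 2]
6. not r, w0   [neg-implies-rule on 3]
7. s, w0   [neg-implies-rule on 3]
8. s implies (r or s), w1   [Dia-rule on 4: fresh world w1, w0Rw1]
9. r or s, w1   [implies-rule on 8 (branches; this branch)]
10. s, w1   [or-rule on 9 (branches; this branch)]
11. not Dia (s implies (r or s)), w2   [neg-Box-rule on 5: fresh world w2, w0Rw2]
Accessibility: w0Rw1, w0Rw2
Complete open branch: countermodel on a K-frame, so not valid in K.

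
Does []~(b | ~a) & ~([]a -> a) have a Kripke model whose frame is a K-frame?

Yes, satisfiable

1. []~(b | ~a) & ~([]a -> a), u
2. []~(b | ~a), u
3. ~([]a -> a), u
4. []a, u
5. ~a, u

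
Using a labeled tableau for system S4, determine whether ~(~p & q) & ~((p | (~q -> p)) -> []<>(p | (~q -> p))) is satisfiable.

Satisfiable

1. ~(~p & q) & ~((p | (~q -> p)) -> []<>(p | (~q -> p))), w0
2. ~(~p & q), w0
3. ~((p | (~q -> p)) -> []<>(p | (~q -> p))), w0
4. p | (~q -> p), w0
5. ~[]<>(p | (~q -> p)), w0
6. ~q, w0
7. ~q -> p, w0
8. p, w0
9. ~<>(p | (~q -> p)), w1
10. ~(p | (~q -> p)), w1
11. ~p, w1
12. ~(~q -> p), w1
13. ~q, w1
Accessibility: w0Rw0, w0Rw1, w1Rw1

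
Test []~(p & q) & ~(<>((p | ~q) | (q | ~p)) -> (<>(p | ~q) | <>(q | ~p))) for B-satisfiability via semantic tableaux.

1. []~(p & q) & ~(<>((p | ~q) | (q | ~p)) -> (<>(p | ~q) | <>(q | ~p))), u
2. []~(p & q), u
3. ~(<>((p | ~q) | (q | ~p)) -> (<>(p | ~q) | <>(q | ~p))), u
4. <>((p | ~q) | (q | ~p)), u
5. ~(<>(p | ~q) | <>(q | ~p)), u
6. ~<>(p | ~q), u
7. ~<>(q | ~p), u
8. ~(p & q), u
9. ~(p | ~q), u
10. ~p, u
11. q, u
12. ~(q | ~p), u
13. ~q, u
14. p, u
Accessibility: uRu
Branch closes: q and ~q both at u.
Every branch closes; the branch above is one of them.

No, unsatisfiable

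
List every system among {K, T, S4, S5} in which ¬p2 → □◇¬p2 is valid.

S5

S4-tableau for the negation ¬(¬p2 → □◇¬p2):
1. ¬(¬p2 → □◇¬p2), 0
2. ¬p2, 0   [¬→-rule on 1]
3. ¬□◇¬p2, 0   [¬→-rule on 1]
4. ¬◇¬p2, 1   [¬□-rule on 3: fresh world 1, 0R1]
5. p2, 1   [¬◇-rule on 4 via 1R1]
Accessibility: 0R0, 0R1, 1R1
Complete open branch: countermodel on an S4-frame, so not valid in S4, nor in K, T (the same frame is also a K-frame and a T-frame).
S5-tableau for the negation ¬(¬p2 → □◇¬p2):
1. ¬(¬p2 → □◇¬p2), 0
2. ¬p2, 0   [¬→-rule on 1]
3. ¬□◇¬p2, 0   [¬→-rule on 1]
4. ¬◇¬p2, 1   [¬□-rule on 3: fresh world 1, 0R1]
5. p2, 0   [¬◇-rule on 4 via 1R0]
Accessibility: 0R0, 0R1, 1R0, 1R1
Branch closes: p2 and ¬p2 both at 0.
Every branch closes (one shown): valid in S5.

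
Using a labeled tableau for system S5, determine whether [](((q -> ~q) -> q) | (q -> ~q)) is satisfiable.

1. [](((q -> ~q) -> q) | (q -> ~q)), w0
2. ((q -> ~q) -> q) | (q -> ~q), w0   [[]-rule on 1 via w0Rw0]
3. q -> ~q, w0   [|-rule on 2 (branches; this branch)]
4. ~q, w0   [->-rule on 3 (branches; this branch)]
Accessibility: w0Rw0

Satisfiable (open branch found)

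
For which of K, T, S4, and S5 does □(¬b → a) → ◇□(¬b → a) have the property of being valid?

T-tableau for the negation ¬(□(¬b → a) → ◇□(¬b → a)):
1. ¬(□(¬b → a) → ◇□(¬b → a)), 0
2. □(¬b → a), 0
3. ¬◇□(¬b → a), 0
4. ¬b → a, 0
5. ¬□(¬b → a), 0
6. a, 0
7. ¬(¬b → a), 1
8. ¬b, 1
9. ¬a, 1
10. ¬b → a, 1
11. ¬□(¬b → a), 1
12. a, 1
Accessibility: 0R0, 0R1, 1R1
Branch closes: a and ¬a both at 1.
Every branch closes (one shown): valid in T, hence also in S4, S5 (every theorem of T is a theorem of S4 and S5).
K-tableau for the negation ¬(□(¬b → a) → ◇□(¬b → a)):
1. ¬(□(¬b → a) → ◇□(¬b → a)), 0
2. □(¬b → a), 0
3. ¬◇□(¬b → a), 0
Complete open branch: countermodel on a K-frame, so not valid in K.

T, S4, S5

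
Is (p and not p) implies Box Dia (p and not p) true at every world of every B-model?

Yes, valid

Tableau for the negation not ((p and not p) implies Box Dia (p and not p)):
1. not ((p and not p) implies Box Dia (p and not p)), u
2. p and not p, u   [neg-implies-rule on 1]
3. not Box Dia (p and not p), u   [neg-implies-rule on 1]
4. p, u   [and-rule on 2]
5. not p, u   [and-rule on 2]
Accessibility: uRu
Branch closes: p and not p both at u.
All branches of the negation close; one closing branch shown above.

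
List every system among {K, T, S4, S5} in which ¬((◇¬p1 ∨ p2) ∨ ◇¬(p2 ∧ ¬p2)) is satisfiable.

T-tableau for the formula:
1. ¬((◇¬p1 ∨ p2) ∨ ◇¬(p2 ∧ ¬p2)), w0
2. ¬(◇¬p1 ∨ p2), w0   [¬∨-rule on 1]
3. ¬◇¬(p2 ∧ ¬p2), w0   [¬∨-rule on 1]
4. ¬◇¬p1, w0   [¬∨-rule on 2]
5. ¬p2, w0   [¬∨-rule on 2]
6. p2 ∧ ¬p2, w0   [¬◇-rule on 3 via w0Rw0]
7. p2, w0   [∧-rule on 6]
Accessibility: w0Rw0
Branch closes: p2 and ¬p2 both at w0.
Every branch closes (one shown): unsatisfiable in T, hence also in S4, S5 (every S4/S5-frame is a T-frame).
K-tableau for the formula:
1. ¬((◇¬p1 ∨ p2) ∨ ◇¬(p2 ∧ ¬p2)), w0
2. ¬(◇¬p1 ∨ p2), w0   [¬∨-rule on 1]
3. ¬◇¬(p2 ∧ ¬p2), w0   [¬∨-rule on 1]
4. ¬◇¬p1, w0   [¬∨-rule on 2]
5. ¬p2, w0   [¬∨-rule on 2]
Complete open branch: satisfiable in K.

K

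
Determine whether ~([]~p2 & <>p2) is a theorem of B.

Tableau for the negation []~p2 & <>p2:
1. []~p2 & <>p2, u
2. []~p2, u
3. <>p2, u
4. ~p2, u
5. p2, v
6. ~p2, v
Accessibility: uRu, uRv, vRu, vRv
Branch closes: p2 and ~p2 both at v.
Every branch of the negation's tableau closes; the branch above is one of them.

Yes, valid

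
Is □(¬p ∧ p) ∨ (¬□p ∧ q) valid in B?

Not valid

Tableau for the negation ¬(□(¬p ∧ p) ∨ (¬□p ∧ q)):
1. ¬(□(¬p ∧ p) ∨ (¬□p ∧ q)), w0
2. ¬□(¬p ∧ p), w0   [¬∨-rule on 1]
3. ¬(¬□p ∧ q), w0   [¬∨-rule on 1]
4. ¬q, w0   [¬∧-rule on 3 (branches; this branch)]
5. ¬(¬p ∧ p), w1   [¬□-rule on 2: fresh world w1, w0Rw1]
6. ¬p, w1   [¬∧-rule on 5 (branches; this branch)]
Accessibility: w0Rw0, w0Rw1, w1Rw0, w1Rw1
The negation has an open branch (countermodel exists).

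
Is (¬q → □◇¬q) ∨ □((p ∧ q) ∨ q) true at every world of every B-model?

Valid in B

Tableau for the negation ¬((¬q → □◇¬q) ∨ □((p ∧ q) ∨ q)):
1. ¬((¬q → □◇¬q) ∨ □((p ∧ q) ∨ q)), u
2. ¬(¬q → □◇¬q), u
3. ¬□((p ∧ q) ∨ q), u
4. ¬q, u
5. ¬□◇¬q, u
6. ¬((p ∧ q) ∨ q), v
7. ¬(p ∧ q), v
8. ¬q, v
9. ¬◇¬q, w
10. q, u
Accessibility: uRu, uRv, uRw, vRu, vRv, wRu, wRw
Branch closes: q and ¬q both at u.
Every branch of the negation's tableau closes; the branch above is one of them.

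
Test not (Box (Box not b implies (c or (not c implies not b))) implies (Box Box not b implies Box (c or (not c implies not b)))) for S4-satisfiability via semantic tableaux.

No, unsatisfiable

1. not (Box (Box not b implies (c or (not c implies not b))) implies (Box Box not b implies Box (c or (not c implies not b)))), w0
2. Box (Box not b implies (c or (not c implies not b))), w0
3. not (Box Box not b implies Box (c or (not c implies not b))), w0
4. Box Box not b, w0
5. not Box (c or (not c implies not b)), w0
6. Box not b implies (c or (not c implies not b)), w0
7. Box not b, w0
8. not b, w0
9. c or (not c implies not b), w0
10. not c implies not b, w0
11. not (c or (not c implies not b)), w1
12. not c, w1
13. not (not c implies not b), w1
14. b, w1
15. Box not b implies (c or (not c implies not b)), w1
16. Box not b, w1
17. not b, w1
Accessibility: w0Rw0, w0Rw1, w1Rw1
Branch closes: b and not b both at w1.
All branches of the tableau close; one closing branch shown above.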